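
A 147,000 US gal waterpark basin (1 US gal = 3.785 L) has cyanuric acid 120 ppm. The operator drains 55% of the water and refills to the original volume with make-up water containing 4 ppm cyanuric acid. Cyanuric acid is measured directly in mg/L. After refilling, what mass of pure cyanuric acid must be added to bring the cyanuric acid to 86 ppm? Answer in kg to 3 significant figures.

16.6 kg

Volume: 147,000 US gal × 3.785 L/gal = 556,395 L.
After draining 55% and refilling: 120 × 0.45 + 4 × 0.55 = 56.2 ppm.
Deficit to target: 86 − 56.2 = 29.8 mg/L.
Mass: 29.8 mg/L × 556,395 L = 16,580 g cyanuric acid.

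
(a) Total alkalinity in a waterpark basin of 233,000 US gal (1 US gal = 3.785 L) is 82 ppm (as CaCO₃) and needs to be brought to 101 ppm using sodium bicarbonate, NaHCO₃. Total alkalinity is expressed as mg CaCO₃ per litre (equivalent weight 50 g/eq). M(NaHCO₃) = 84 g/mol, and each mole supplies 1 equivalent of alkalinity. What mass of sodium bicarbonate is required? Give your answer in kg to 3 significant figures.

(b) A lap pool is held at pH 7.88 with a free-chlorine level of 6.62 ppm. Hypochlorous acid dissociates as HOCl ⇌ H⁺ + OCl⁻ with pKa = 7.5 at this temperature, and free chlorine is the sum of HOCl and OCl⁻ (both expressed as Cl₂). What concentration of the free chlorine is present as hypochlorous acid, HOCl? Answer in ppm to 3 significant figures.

(a) Volume: 233,000 US gal × 3.785 L/gal = 881,905 L.
(a) Alkalinity to add: (101 − 82) = 19 mg/L as CaCO₃ × 881,905 L = 16,760 g as CaCO₃.
(a) Equivalents: 16,760 g ÷ 50 g/eq = 335.1 eq.
(a) NaHCO₃ supplies 1 eq per mole → 335.1 mol.
(a) Mass: 335.1 mol × 84 g/mol = 28,150 g.

(b) [OCl⁻]/[HOCl] = 10^(pH − pKa) = 10^(7.88 − 7.5) = 10^0.38 = 2.399.
(b) Fraction as HOCl = 1 / (1 + 2.399) = 0.2942.
(b) HOCl = 0.2942 × 6.62 ppm = 1.948 ppm.

(a) 28.2 kg; (b) 1.95 ppm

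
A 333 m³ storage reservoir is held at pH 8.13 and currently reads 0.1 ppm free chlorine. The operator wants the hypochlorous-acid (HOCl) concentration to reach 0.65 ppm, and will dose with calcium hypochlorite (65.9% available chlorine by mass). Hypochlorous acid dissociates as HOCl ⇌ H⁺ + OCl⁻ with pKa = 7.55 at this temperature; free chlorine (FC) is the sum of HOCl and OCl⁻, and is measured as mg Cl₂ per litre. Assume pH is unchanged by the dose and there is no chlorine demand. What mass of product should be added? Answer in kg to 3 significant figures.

1.53 kg

Volume: 333 m³ = 333,000 L.
[OCl⁻]/[HOCl] = 10^(pH − pKa) = 10^(8.13 − 7.55) = 3.802; fraction as HOCl = 1/(1 + 3.802) = 0.2083.
Free chlorine required for 0.65 ppm HOCl: 0.65 / 0.2083 = 3.121 ppm.
FC to add: 3.121 − 0.1 = 3.021 mg/L as Cl₂.
Cl₂ equivalent: 3.021 mg/L × 333,000 L = 1006 g.
Product at 65.9% available Cl: 1006 / 0.659 = 1527 g.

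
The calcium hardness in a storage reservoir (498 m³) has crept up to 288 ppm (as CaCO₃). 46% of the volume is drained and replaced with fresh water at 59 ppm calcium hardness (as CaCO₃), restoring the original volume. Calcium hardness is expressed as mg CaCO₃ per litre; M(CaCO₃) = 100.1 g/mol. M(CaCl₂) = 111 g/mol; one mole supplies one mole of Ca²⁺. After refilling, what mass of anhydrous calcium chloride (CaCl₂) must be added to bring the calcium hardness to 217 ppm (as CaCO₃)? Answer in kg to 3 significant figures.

Volume: 498 m³ = 498,000 L.
After draining 46% and refilling: 288 × 0.54 + 59 × 0.46 = 182.66 ppm.
Deficit to target: 217 − 182.66 = 34.34 mg/L.
As CaCO₃: 34.34 mg/L × 498,000 L = 17,100 g; ÷ 100.1 = 170.8 mol Ca²⁺.
Mass: 170.8 × 111 = 18,960 g.

19.0 kg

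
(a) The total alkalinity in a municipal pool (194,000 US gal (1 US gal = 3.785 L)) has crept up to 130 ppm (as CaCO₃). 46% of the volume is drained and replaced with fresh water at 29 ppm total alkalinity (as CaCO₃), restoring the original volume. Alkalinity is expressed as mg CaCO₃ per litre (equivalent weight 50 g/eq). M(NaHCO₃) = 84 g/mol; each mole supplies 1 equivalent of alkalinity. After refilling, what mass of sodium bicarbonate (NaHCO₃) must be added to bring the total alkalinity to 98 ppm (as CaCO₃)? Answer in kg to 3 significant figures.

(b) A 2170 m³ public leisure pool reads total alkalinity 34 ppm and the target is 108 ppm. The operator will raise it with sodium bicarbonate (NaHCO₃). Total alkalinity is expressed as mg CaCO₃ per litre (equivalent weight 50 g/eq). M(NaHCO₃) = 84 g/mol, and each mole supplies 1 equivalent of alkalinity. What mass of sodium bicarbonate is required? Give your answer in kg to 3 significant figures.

(a) Volume: 194,000 US gal × 3.785 L/gal = 734,290 L.
(a) After draining 46% and refilling: 130 × 0.54 + 29 × 0.46 = 83.54 ppm.
(a) Deficit to target: 98 − 83.54 = 14.46 mg/L.
(a) As CaCO₃: 14.46 mg/L × 734,290 L = 10,620 g; ÷ 50 g/eq ÷ 1 = 212.4 mol NaHCO₃.
(a) Mass: 212.4 × 84 = 17,840 g.

(b) Volume: 2170 m³ = 2,170,000 L.
(b) Alkalinity to add: (108 − 34) = 74 mg/L as CaCO₃ × 2,170,000 L = 160,600 g as CaCO₃.
(b) Equivalents: 160,600 g ÷ 50 g/eq = 3212 eq.
(b) NaHCO₃ supplies 1 eq per mole → 3212 mol.
(b) Mass: 3212 mol × 84 g/mol = 269,800 g.

(a) 17.8 kg; (b) 270 kg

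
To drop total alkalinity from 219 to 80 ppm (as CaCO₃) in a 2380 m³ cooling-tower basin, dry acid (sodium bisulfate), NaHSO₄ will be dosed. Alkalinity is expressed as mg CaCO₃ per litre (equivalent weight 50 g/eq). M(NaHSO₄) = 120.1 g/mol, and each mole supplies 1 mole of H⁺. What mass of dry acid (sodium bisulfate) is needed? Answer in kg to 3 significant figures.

795 kg

Volume: 2380 m³ = 2,380,000 L.
Alkalinity to neutralize: (219 − 80) = 139 mg/L as CaCO₃ × 2,380,000 L = 330,800 g as CaCO₃.
Equivalents of H⁺ required: 330,800 ÷ 50 g/eq = 6616 eq = 6616 mol NaHSO₄.
Mass of NaHSO₄: 6616 × 120.1 = 794,600 g.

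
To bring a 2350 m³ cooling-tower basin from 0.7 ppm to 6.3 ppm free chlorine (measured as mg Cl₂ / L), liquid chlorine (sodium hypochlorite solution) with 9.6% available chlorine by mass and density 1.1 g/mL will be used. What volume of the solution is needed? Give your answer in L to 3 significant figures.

125 L

Volume: 2350 m³ = 2,350,000 L.
Chlorine deficit: 6.3 − 0.7 = 5.6 ppm = 5.6 mg/L as Cl₂.
Cl₂ equivalent needed: 5.6 mg/L × 2,350,000 L = 13,160,000 mg = 13,160 g.
Product at 9.6% available chlorine: 13,160 / 0.096 = 137,100 g.
Volume at density 1.1 g/mL: 137,100 g ÷ 1.1 g/mL = 124,600 mL.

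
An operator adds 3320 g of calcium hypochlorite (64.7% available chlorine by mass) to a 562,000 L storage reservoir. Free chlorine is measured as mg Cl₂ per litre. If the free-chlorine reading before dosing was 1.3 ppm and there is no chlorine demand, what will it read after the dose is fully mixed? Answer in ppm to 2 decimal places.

5.12 ppm

Available chlorine delivered: 3320 g × 0.647 = 2148 g as Cl₂.
Concentration rise: 2148 g / 562,000 L = 3.822 mg/L = 3.82 ppm.
Final FC: 1.3 + 3.82 = 5.12 ppm.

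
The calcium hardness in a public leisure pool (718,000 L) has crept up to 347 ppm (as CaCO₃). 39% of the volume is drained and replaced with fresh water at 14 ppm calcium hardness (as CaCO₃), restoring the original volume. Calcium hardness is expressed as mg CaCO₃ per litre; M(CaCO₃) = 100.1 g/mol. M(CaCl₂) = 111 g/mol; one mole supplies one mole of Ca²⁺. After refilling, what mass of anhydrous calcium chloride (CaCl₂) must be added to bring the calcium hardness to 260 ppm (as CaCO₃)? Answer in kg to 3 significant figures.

After draining 39% and refilling: 347 × 0.61 + 14 × 0.39 = 217.13 ppm.
Deficit to target: 260 − 217.13 = 42.87 mg/L.
As CaCO₃: 42.87 mg/L × 718,000 L = 30,780 g; ÷ 100.1 = 307.5 mol Ca²⁺.
Mass: 307.5 × 111 = 34,130 g.

34.1 kg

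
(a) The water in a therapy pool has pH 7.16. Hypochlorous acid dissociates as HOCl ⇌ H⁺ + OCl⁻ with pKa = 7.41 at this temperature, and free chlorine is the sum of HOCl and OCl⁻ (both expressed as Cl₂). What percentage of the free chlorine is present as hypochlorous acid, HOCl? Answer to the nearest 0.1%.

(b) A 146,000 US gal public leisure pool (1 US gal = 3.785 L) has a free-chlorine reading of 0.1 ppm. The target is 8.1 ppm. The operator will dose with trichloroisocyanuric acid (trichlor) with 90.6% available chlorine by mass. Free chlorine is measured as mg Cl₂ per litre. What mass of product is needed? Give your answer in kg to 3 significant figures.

(a) 64.0%; (b) 4.88 kg

(a) [OCl⁻]/[HOCl] = 10^(pH − pKa) = 10^(7.16 − 7.41) = 10^-0.25 = 0.5623.
(a) Fraction as HOCl = 1 / (1 + 0.5623) = 0.6401.

(b) Volume: 146,000 US gal × 3.785 L/gal = 552,610 L.
(b) Chlorine deficit: 8.1 − 0.1 = 8 ppm = 8 mg/L as Cl₂.
(b) Cl₂ equivalent needed: 8 mg/L × 552,610 L = 4,421,000 mg = 4421 g.
(b) Product at 90.6% available chlorine: 4421 / 0.906 = 4880 g.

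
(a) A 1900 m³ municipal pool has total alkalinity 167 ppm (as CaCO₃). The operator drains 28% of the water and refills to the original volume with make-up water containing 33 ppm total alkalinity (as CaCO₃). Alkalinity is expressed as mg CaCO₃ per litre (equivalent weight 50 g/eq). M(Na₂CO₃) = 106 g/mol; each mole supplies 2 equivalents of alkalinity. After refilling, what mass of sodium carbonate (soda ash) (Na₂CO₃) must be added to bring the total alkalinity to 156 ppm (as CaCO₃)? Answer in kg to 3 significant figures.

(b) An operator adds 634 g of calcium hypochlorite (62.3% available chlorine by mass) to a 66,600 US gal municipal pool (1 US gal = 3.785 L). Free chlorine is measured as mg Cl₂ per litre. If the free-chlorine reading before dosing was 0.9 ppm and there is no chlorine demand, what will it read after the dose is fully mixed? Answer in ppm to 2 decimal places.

(a) Volume: 1900 m³ = 1,900,000 L.
(a) After draining 28% and refilling: 167 × 0.72 + 33 × 0.28 = 129.48 ppm.
(a) Deficit to target: 156 − 129.48 = 26.52 mg/L.
(a) As CaCO₃: 26.52 mg/L × 1,900,000 L = 50,390 g; ÷ 50 g/eq ÷ 2 = 503.9 mol Na₂CO₃.
(a) Mass: 503.9 × 106 = 53,410 g.

(b) Volume: 66,600 US gal × 3.785 L/gal = 252,081 L.
(b) Available chlorine delivered: 634 g × 0.623 = 395 g as Cl₂.
(b) Concentration rise: 395 g / 252,081 L = 1.567 mg/L = 1.57 ppm.
(b) Final FC: 0.9 + 1.57 = 2.47 ppm.

(a) 53.4 kg; (b) 2.47 ppm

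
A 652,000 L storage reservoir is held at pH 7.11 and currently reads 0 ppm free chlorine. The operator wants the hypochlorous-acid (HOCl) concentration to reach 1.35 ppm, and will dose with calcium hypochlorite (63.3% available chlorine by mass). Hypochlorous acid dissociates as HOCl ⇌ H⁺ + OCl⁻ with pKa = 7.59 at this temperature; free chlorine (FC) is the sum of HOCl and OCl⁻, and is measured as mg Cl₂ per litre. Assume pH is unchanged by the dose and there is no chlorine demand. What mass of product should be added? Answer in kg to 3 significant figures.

1.85 kg

[OCl⁻]/[HOCl] = 10^(pH − pKa) = 10^(7.11 − 7.59) = 0.3311; fraction as HOCl = 1/(1 + 0.3311) = 0.7512.
Free chlorine required for 1.35 ppm HOCl: 1.35 / 0.7512 = 1.797 ppm.
FC to add: 1.797 − 0 = 1.797 mg/L as Cl₂.
Cl₂ equivalent: 1.797 mg/L × 652,000 L = 1172 g.
Product at 63.3% available Cl: 1172 / 0.633 = 1851 g.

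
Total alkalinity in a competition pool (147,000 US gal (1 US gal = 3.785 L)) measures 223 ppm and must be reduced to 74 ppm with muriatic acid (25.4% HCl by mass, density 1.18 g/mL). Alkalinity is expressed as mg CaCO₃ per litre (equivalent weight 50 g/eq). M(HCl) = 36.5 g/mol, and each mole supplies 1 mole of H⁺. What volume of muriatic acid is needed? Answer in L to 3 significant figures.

202 L

Volume: 147,000 US gal × 3.785 L/gal = 556,395 L.
Alkalinity to neutralize: (223 − 74) = 149 mg/L as CaCO₃ × 556,395 L = 82,900 g as CaCO₃.
Equivalents of H⁺ required: 82,900 ÷ 50 g/eq = 1658 eq = 1658 mol HCl.
Mass of HCl: 1658 × 36.5 = 60,520 g.
Mass of 25.4% solution: 60,520 / 0.254 = 238,300 g.
Volume: 238,300 g ÷ 1.18 g/mL = 201,900 mL.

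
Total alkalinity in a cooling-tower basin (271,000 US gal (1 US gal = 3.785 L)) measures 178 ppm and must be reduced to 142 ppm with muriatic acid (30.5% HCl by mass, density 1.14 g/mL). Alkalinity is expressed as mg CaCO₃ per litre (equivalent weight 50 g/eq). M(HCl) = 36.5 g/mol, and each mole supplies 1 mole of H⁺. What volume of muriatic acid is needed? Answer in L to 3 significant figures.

77.5 L

Volume: 271,000 US gal × 3.785 L/gal = 1,025,735 L.
Alkalinity to neutralize: (178 − 142) = 36 mg/L as CaCO₃ × 1,025,735 L = 36,930 g as CaCO₃.
Equivalents of H⁺ required: 36,930 ÷ 50 g/eq = 738.5 eq = 738.5 mol HCl.
Mass of HCl: 738.5 × 36.5 = 26,960 g.
Mass of 30.5% solution: 26,960 / 0.305 = 88,380 g.
Volume: 88,380 g ÷ 1.14 g/mL = 77,530 mL.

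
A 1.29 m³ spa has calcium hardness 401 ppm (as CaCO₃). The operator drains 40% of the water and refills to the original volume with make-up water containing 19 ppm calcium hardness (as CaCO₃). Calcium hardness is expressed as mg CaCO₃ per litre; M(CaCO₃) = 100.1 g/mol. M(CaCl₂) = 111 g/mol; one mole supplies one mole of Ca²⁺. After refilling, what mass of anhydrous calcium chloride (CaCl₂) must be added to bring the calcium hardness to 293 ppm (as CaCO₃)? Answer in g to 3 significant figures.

Volume: 1.29 m³ = 1,290 L.
After draining 40% and refilling: 401 × 0.60 + 19 × 0.40 = 248.2 ppm.
Deficit to target: 293 − 248.2 = 44.8 mg/L.
As CaCO₃: 44.8 mg/L × 1,290 L = 57.79 g; ÷ 100.1 = 0.5773 mol Ca²⁺.
Mass: 0.5773 × 111 = 64.09 g.

64.1 g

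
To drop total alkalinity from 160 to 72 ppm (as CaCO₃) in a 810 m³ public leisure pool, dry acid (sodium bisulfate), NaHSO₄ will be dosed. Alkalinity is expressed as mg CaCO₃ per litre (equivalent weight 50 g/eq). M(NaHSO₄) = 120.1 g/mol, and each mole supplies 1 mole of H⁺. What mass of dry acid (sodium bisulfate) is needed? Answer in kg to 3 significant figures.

Volume: 810 m³ = 810,000 L.
Alkalinity to neutralize: (160 − 72) = 88 mg/L as CaCO₃ × 810,000 L = 71,280 g as CaCO₃.
Equivalents of H⁺ required: 71,280 ÷ 50 g/eq = 1426 eq = 1426 mol NaHSO₄.
Mass of NaHSO₄: 1426 × 120.1 = 171,200 g.

171 kg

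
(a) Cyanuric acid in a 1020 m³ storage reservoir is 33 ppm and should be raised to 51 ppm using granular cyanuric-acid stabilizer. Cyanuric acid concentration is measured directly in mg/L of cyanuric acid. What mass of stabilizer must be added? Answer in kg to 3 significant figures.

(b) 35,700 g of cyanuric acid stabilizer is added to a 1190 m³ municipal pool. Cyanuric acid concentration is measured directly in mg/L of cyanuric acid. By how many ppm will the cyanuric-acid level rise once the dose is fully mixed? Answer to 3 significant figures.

(a) 18.4 kg; (b) 30.0 ppm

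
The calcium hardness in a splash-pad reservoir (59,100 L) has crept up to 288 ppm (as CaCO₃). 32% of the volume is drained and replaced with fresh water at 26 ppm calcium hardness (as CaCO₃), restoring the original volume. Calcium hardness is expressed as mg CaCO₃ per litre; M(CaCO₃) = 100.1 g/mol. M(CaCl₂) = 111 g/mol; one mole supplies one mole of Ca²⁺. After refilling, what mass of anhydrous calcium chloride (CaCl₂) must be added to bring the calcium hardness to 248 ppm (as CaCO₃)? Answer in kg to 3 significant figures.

After draining 32% and refilling: 288 × 0.68 + 26 × 0.32 = 204.16 ppm.
Deficit to target: 248 − 204.16 = 43.84 mg/L.
As CaCO₃: 43.84 mg/L × 59,100 L = 2591 g; ÷ 100.1 = 25.88 mol Ca²⁺.
Mass: 25.88 × 111 = 2873 g.

2.87 kg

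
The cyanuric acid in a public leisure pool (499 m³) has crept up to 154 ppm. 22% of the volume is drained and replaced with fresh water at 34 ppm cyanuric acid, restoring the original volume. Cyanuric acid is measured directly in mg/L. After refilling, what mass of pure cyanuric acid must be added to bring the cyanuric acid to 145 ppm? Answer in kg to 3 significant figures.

8.68 kg

Volume: 499 m³ = 499,000 L.
After draining 22% and refilling: 154 × 0.78 + 34 × 0.22 = 127.6 ppm.
Deficit to target: 145 − 127.6 = 17.4 mg/L.
Mass: 17.4 mg/L × 499,000 L = 8683 g cyanuric acid.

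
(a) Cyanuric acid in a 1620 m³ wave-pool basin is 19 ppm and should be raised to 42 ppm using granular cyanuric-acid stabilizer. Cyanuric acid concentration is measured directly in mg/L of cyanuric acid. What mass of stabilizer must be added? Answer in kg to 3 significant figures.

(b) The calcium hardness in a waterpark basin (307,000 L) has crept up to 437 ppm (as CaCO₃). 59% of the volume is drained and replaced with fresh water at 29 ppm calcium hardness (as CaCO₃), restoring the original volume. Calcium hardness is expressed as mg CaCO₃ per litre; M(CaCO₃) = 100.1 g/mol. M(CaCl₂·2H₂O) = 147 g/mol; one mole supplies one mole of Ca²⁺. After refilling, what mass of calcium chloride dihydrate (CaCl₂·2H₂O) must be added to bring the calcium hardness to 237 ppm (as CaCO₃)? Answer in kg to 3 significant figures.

(a) 37.3 kg; (b) 18.4 kg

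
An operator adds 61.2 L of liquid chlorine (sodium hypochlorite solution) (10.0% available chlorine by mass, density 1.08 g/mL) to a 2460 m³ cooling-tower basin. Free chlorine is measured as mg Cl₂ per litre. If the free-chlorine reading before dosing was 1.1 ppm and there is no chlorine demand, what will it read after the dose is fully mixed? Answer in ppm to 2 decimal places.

Volume: 2460 m³ = 2,460,000 L.
Mass of solution: 61.2 L × 1000 mL/L × 1.08 g/mL = 66,100 g.
Available chlorine delivered: 66,100 g × 0.1 = 6610 g as Cl₂.
Concentration rise: 6610 g / 2,460,000 L = 2.687 mg/L = 2.69 ppm.
Final FC: 1.1 + 2.69 = 3.79 ppm.

3.79 ppm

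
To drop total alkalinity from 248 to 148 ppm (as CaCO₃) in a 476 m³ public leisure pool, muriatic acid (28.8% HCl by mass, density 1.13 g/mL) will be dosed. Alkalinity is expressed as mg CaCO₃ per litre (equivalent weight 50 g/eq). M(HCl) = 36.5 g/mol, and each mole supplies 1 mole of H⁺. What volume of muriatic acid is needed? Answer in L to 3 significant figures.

Volume: 476 m³ = 476,000 L.
Alkalinity to neutralize: (248 − 148) = 100 mg/L as CaCO₃ × 476,000 L = 47,600 g as CaCO₃.
Equivalents of H⁺ required: 47,600 ÷ 50 g/eq = 952 eq = 952 mol HCl.
Mass of HCl: 952 × 36.5 = 34,750 g.
Mass of 28.8% solution: 34,750 / 0.288 = 120,700 g.
Volume: 120,700 g ÷ 1.13 g/mL = 106,800 mL.

107 L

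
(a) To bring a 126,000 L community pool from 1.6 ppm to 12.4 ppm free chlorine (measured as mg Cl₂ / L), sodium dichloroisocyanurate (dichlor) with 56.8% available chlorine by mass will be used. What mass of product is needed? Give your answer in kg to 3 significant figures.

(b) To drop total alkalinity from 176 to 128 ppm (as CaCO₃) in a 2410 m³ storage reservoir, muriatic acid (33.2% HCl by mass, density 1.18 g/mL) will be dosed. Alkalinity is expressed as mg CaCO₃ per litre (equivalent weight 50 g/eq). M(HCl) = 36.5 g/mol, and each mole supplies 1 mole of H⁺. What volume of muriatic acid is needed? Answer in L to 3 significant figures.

(a) Chlorine deficit: 12.4 − 1.6 = 10.8 ppm = 10.8 mg/L as Cl₂.
(a) Cl₂ equivalent needed: 10.8 mg/L × 126,000 L = 1,361,000 mg = 1361 g.
(a) Product at 56.8% available chlorine: 1361 / 0.568 = 2396 g.

(b) Volume: 2410 m³ = 2,410,000 L.
(b) Alkalinity to neutralize: (176 − 128) = 48 mg/L as CaCO₃ × 2,410,000 L = 115,700 g as CaCO₃.
(b) Equivalents of H⁺ required: 115,700 ÷ 50 g/eq = 2314 eq = 2314 mol HCl.
(b) Mass of HCl: 2314 × 36.5 = 84,450 g.
(b) Mass of 33.2% solution: 84,450 / 0.332 = 254,400 g.
(b) Volume: 254,400 g ÷ 1.18 g/mL = 215,600 mL.

(a) 2.40 kg; (b) 216 L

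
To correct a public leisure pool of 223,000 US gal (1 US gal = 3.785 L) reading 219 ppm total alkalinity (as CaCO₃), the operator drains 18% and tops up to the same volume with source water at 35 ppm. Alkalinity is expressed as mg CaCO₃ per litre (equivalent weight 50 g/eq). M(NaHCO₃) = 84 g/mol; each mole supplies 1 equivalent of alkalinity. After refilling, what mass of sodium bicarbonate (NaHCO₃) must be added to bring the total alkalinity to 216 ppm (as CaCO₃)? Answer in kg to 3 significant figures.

Volume: 223,000 US gal × 3.785 L/gal = 844,055 L.
After draining 18% and refilling: 219 × 0.82 + 35 × 0.18 = 185.88 ppm.
Deficit to target: 216 − 185.88 = 30.12 mg/L.
As CaCO₃: 30.12 mg/L × 844,055 L = 25,420 g; ÷ 50 g/eq ÷ 1 = 508.5 mol NaHCO₃.
Mass: 508.5 × 84 = 42,710 g.

42.7 kg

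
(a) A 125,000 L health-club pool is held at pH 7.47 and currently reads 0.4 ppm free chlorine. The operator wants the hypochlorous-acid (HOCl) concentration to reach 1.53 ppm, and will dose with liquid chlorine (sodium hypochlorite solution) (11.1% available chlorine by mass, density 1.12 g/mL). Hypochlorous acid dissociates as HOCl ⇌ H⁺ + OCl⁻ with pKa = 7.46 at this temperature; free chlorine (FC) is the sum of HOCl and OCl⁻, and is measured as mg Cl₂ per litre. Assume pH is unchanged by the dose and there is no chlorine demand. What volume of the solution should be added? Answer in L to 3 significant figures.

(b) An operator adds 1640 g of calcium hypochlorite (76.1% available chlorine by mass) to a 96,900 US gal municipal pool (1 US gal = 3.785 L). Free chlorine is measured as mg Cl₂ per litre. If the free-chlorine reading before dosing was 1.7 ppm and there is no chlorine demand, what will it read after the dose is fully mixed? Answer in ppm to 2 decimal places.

(a) 2.71 L; (b) 5.10 ppm

(a) [OCl⁻]/[HOCl] = 10^(pH − pKa) = 10^(7.47 − 7.46) = 1.023; fraction as HOCl = 1/(1 + 1.023) = 0.4942.
(a) Free chlorine required for 1.53 ppm HOCl: 1.53 / 0.4942 = 3.096 ppm.
(a) FC to add: 3.096 − 0.4 = 2.696 mg/L as Cl₂.
(a) Cl₂ equivalent: 2.696 mg/L × 125,000 L = 337 g.
(a) Product at 11.1% available Cl: 337 / 0.111 = 3036 g.
(a) Volume: 3036 g ÷ 1.12 g/mL = 2710 mL.

(b) Volume: 96,900 US gal × 3.785 L/gal = 366,766 L.
(b) Available chlorine delivered: 1640 g × 0.761 = 1248 g as Cl₂.
(b) Concentration rise: 1248 g / 366,766 L = 3.403 mg/L = 3.40 ppm.
(b) Final FC: 1.7 + 3.40 = 5.10 ppm.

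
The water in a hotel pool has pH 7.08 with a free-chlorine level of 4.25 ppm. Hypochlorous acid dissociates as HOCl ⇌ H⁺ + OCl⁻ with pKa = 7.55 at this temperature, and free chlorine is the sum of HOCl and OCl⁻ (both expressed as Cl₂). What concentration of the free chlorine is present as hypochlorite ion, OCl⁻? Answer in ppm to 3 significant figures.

[OCl⁻]/[HOCl] = 10^(pH − pKa) = 10^(7.08 − 7.55) = 10^-0.47 = 0.3388.
Fraction as HOCl = 1 / (1 + 0.3388) = 0.7469.
OCl⁻ = (1 − 0.7469) × 4.25 ppm = 1.076 ppm.

1.08 ppm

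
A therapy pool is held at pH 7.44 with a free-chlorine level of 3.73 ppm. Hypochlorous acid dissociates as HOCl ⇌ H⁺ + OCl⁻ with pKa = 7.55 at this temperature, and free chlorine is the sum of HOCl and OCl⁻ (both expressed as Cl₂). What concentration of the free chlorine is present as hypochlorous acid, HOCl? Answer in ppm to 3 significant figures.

[OCl⁻]/[HOCl] = 10^(pH − pKa) = 10^(7.44 − 7.55) = 10^-0.11 = 0.7762.
Fraction as HOCl = 1 / (1 + 0.7762) = 0.563.
HOCl = 0.563 × 3.73 ppm = 2.1 ppm.

2.10 ppm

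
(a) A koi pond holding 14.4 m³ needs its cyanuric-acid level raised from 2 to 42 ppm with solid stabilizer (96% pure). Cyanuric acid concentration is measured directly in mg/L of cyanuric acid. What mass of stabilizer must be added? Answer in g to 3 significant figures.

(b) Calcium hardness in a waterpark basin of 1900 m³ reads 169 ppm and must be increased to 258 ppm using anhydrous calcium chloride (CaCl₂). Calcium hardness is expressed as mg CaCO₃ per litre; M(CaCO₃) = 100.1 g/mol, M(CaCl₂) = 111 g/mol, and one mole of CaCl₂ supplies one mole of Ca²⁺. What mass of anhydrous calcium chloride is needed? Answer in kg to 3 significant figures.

(a) Volume: 14.4 m³ = 14,400 L.
(a) CYA to add: (42 − 2) = 40 mg/L × 14,400 L = 576 g cyanuric acid.
(a) At 96% purity: 576 / 0.96 = 600 g product.

(b) Volume: 1900 m³ = 1,900,000 L.
(b) Hardness to add: (258 − 169) = 89 mg/L as CaCO₃ × 1,900,000 L = 169,100 g as CaCO₃.
(b) Moles of Ca²⁺ (1 mol Ca²⁺ ≡ 1 mol CaCO₃): 169,100 / 100.1 g/mol = 1689 mol.
(b) Mass of CaCl₂: 1689 × 111 = 187,500 g.

(a) 600 g; (b) 188 kg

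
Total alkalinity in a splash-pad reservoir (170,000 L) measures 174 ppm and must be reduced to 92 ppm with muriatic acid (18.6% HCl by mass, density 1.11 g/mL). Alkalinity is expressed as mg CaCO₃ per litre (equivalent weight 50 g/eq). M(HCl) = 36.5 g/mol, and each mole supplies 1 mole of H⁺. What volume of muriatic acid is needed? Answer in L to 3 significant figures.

Alkalinity to neutralize: (174 − 92) = 82 mg/L as CaCO₃ × 170,000 L = 13,940 g as CaCO₃.
Equivalents of H⁺ required: 13,940 ÷ 50 g/eq = 278.8 eq = 278.8 mol HCl.
Mass of HCl: 278.8 × 36.5 = 10,180 g.
Mass of 18.6% solution: 10,180 / 0.186 = 54,710 g.
Volume: 54,710 g ÷ 1.11 g/mL = 49,290 mL.

49.3 L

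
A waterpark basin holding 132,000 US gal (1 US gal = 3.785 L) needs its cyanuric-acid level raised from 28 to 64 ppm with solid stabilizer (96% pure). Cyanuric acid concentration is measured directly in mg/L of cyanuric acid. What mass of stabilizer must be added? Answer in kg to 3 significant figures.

Volume: 132,000 US gal × 3.785 L/gal = 499,620 L.
CYA to add: (64 − 28) = 36 mg/L × 499,620 L = 17,990 g cyanuric acid.
At 96% purity: 17,990 / 0.96 = 18,740 g product.

18.7 kg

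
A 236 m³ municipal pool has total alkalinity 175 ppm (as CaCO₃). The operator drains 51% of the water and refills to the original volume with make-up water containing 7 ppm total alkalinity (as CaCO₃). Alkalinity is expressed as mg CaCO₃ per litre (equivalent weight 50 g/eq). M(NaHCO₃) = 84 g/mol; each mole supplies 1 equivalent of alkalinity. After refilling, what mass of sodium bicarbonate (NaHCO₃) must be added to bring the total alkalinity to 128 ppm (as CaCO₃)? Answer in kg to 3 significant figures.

Volume: 236 m³ = 236,000 L.
After draining 51% and refilling: 175 × 0.49 + 7 × 0.51 = 89.32 ppm.
Deficit to target: 128 − 89.32 = 38.68 mg/L.
As CaCO₃: 38.68 mg/L × 236,000 L = 9128 g; ÷ 50 g/eq ÷ 1 = 182.6 mol NaHCO₃.
Mass: 182.6 × 84 = 15,340 g.

15.3 kg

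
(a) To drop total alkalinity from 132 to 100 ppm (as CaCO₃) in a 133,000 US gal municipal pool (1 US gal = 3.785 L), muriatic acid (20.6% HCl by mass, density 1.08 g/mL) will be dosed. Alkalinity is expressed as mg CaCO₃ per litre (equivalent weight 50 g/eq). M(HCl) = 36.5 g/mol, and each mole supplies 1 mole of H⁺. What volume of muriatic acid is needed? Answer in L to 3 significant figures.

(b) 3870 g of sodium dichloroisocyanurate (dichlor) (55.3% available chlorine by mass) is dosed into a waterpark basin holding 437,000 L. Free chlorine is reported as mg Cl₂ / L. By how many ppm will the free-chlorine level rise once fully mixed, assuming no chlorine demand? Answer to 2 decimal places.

(a) Volume: 133,000 US gal × 3.785 L/gal = 503,405 L.
(a) Alkalinity to neutralize: (132 − 100) = 32 mg/L as CaCO₃ × 503,405 L = 16,110 g as CaCO₃.
(a) Equivalents of H⁺ required: 16,110 ÷ 50 g/eq = 322.2 eq = 322.2 mol HCl.
(a) Mass of HCl: 322.2 × 36.5 = 11,760 g.
(a) Mass of 20.6% solution: 11,760 / 0.206 = 57,090 g.
(a) Volume: 57,090 g ÷ 1.08 g/mL = 52,860 mL.

(b) Available chlorine delivered: 3870 g × 0.553 = 2140 g as Cl₂.
(b) Concentration rise: 2140 g / 437,000 L = 4.897 mg/L = 4.90 ppm.

(a) 52.9 L; (b) 4.90 ppm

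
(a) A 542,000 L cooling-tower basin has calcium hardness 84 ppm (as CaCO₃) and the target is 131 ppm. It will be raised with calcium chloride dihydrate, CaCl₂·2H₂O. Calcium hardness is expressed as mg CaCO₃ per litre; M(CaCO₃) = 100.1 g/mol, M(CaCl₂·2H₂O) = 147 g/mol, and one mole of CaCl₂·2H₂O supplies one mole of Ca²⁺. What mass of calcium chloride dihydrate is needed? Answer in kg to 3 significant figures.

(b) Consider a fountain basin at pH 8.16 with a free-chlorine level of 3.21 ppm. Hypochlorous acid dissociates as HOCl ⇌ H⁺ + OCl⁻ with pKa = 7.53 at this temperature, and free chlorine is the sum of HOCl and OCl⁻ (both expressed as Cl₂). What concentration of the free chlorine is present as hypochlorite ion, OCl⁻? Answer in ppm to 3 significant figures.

(a) 37.4 kg; (b) 2.60 ppm

(a) Hardness to add: (131 − 84) = 47 mg/L as CaCO₃ × 542,000 L = 25,470 g as CaCO₃.
(a) Moles of Ca²⁺ (1 mol Ca²⁺ ≡ 1 mol CaCO₃): 25,470 / 100.1 g/mol = 254.5 mol.
(a) Mass of CaCl₂·2H₂O: 254.5 × 147 = 37,410 g.

(b) [OCl⁻]/[HOCl] = 10^(pH − pKa) = 10^(8.16 − 7.53) = 10^0.63 = 4.266.
(b) Fraction as HOCl = 1 / (1 + 4.266) = 0.1899.
(b) OCl⁻ = (1 − 0.1899) × 3.21 ppm = 2.6 ppm.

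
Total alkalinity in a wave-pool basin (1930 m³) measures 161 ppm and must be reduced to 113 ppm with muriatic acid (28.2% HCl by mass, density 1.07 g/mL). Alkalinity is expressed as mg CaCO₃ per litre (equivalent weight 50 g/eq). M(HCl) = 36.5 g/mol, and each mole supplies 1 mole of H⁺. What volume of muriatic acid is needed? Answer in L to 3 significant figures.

Volume: 1930 m³ = 1,930,000 L.
Alkalinity to neutralize: (161 − 113) = 48 mg/L as CaCO₃ × 1,930,000 L = 92,640 g as CaCO₃.
Equivalents of H⁺ required: 92,640 ÷ 50 g/eq = 1853 eq = 1853 mol HCl.
Mass of HCl: 1853 × 36.5 = 67,630 g.
Mass of 28.2% solution: 67,630 / 0.282 = 239,800 g.
Volume: 239,800 g ÷ 1.07 g/mL = 224,100 mL.

224 L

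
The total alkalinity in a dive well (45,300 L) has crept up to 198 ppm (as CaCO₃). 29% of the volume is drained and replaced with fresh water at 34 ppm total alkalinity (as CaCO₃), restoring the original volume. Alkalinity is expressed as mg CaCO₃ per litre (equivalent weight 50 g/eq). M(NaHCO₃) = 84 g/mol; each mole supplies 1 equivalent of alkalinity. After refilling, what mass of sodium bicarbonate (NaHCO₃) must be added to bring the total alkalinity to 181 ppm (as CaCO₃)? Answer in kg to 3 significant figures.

2.33 kg

After draining 29% and refilling: 198 × 0.71 + 34 × 0.29 = 150.44 ppm.
Deficit to target: 181 − 150.44 = 30.56 mg/L.
As CaCO₃: 30.56 mg/L × 45,300 L = 1384 g; ÷ 50 g/eq ÷ 1 = 27.69 mol NaHCO₃.
Mass: 27.69 × 84 = 2326 g.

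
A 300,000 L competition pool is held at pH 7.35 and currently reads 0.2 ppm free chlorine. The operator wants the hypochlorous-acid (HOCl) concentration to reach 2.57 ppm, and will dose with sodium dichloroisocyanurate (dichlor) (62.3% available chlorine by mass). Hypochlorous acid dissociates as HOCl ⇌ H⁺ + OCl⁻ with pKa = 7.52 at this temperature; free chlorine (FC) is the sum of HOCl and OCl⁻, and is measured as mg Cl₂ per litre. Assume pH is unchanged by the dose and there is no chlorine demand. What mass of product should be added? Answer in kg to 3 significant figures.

1.98 kg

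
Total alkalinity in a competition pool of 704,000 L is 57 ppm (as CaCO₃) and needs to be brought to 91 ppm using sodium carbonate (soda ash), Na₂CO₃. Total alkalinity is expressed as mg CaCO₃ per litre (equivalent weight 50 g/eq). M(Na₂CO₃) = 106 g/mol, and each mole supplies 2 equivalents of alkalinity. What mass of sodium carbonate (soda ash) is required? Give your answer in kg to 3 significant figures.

25.4 kg

Alkalinity to add: (91 − 57) = 34 mg/L as CaCO₃ × 704,000 L = 23,940 g as CaCO₃.
Equivalents: 23,940 g ÷ 50 g/eq = 478.7 eq.
Each mole of Na₂CO₃ supplies 2 eq, so 478.7 / 2 = 239.4 mol.
Mass: 239.4 mol × 106 g/mol = 25,370 g.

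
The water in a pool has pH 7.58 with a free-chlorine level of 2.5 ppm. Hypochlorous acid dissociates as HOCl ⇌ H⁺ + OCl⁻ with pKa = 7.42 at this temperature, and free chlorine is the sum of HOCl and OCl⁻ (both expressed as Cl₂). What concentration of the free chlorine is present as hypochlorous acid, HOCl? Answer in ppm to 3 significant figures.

[OCl⁻]/[HOCl] = 10^(pH − pKa) = 10^(7.58 − 7.42) = 10^0.16 = 1.445.
Fraction as HOCl = 1 / (1 + 1.445) = 0.4089.
HOCl = 0.4089 × 2.5 ppm = 1.022 ppm.

1.02 ppm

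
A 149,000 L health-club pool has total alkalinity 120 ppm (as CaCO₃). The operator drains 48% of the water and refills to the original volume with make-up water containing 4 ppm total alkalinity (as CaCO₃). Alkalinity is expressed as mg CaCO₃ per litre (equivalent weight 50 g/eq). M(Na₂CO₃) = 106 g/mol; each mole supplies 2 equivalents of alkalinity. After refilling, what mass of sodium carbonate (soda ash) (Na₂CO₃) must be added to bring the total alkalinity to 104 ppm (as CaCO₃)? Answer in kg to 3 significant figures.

After draining 48% and refilling: 120 × 0.52 + 4 × 0.48 = 64.32 ppm.
Deficit to target: 104 − 64.32 = 39.68 mg/L.
As CaCO₃: 39.68 mg/L × 149,000 L = 5912 g; ÷ 50 g/eq ÷ 2 = 59.12 mol Na₂CO₃.
Mass: 59.12 × 106 = 6267 g.

6.27 kg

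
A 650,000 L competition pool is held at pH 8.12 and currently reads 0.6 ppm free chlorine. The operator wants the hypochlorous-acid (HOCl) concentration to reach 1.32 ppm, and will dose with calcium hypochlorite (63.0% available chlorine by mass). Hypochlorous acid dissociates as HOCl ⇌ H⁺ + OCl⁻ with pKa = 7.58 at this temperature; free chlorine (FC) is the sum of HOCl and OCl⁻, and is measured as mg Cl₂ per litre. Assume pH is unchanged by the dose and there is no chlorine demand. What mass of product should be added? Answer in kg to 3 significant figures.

[OCl⁻]/[HOCl] = 10^(pH − pKa) = 10^(8.12 − 7.58) = 3.467; fraction as HOCl = 1/(1 + 3.467) = 0.2238.
Free chlorine required for 1.32 ppm HOCl: 1.32 / 0.2238 = 5.897 ppm.
FC to add: 5.897 − 0.6 = 5.297 mg/L as Cl₂.
Cl₂ equivalent: 5.297 mg/L × 650,000 L = 3443 g.
Product at 63.0% available Cl: 3443 / 0.63 = 5465 g.

5.47 kg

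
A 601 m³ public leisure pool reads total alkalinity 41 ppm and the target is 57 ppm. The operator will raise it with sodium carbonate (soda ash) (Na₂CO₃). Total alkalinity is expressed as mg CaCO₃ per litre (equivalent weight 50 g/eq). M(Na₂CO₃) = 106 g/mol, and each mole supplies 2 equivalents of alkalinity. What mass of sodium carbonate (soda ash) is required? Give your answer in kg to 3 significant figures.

10.2 kg

Volume: 601 m³ = 601,000 L.
Alkalinity to add: (57 − 41) = 16 mg/L as CaCO₃ × 601,000 L = 9616 g as CaCO₃.
Equivalents: 9616 g ÷ 50 g/eq = 192.3 eq.
Each mole of Na₂CO₃ supplies 2 eq, so 192.3 / 2 = 96.16 mol.
Mass: 96.16 mol × 106 g/mol = 10,190 g.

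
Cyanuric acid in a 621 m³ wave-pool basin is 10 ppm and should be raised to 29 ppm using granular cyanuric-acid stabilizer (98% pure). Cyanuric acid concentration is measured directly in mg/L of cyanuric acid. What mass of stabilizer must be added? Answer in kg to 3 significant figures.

Volume: 621 m³ = 621,000 L.
CYA to add: (29 − 10) = 19 mg/L × 621,000 L = 11,800 g cyanuric acid.
At 98% purity: 11,800 / 0.98 = 12,040 g product.

12.0 kg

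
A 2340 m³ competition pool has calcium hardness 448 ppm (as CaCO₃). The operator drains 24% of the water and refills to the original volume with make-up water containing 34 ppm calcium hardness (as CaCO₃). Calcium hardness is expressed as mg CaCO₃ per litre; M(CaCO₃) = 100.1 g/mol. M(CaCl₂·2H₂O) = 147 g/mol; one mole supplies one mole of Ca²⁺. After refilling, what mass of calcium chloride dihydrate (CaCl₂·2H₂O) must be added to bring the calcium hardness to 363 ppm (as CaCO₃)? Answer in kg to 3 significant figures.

Volume: 2340 m³ = 2,340,000 L.
After draining 24% and refilling: 448 × 0.76 + 34 × 0.24 = 348.64 ppm.
Deficit to target: 363 − 348.64 = 14.36 mg/L.
As CaCO₃: 14.36 mg/L × 2,340,000 L = 33,600 g; ÷ 100.1 = 335.7 mol Ca²⁺.
Mass: 335.7 × 147 = 49,350 g.

49.3 kg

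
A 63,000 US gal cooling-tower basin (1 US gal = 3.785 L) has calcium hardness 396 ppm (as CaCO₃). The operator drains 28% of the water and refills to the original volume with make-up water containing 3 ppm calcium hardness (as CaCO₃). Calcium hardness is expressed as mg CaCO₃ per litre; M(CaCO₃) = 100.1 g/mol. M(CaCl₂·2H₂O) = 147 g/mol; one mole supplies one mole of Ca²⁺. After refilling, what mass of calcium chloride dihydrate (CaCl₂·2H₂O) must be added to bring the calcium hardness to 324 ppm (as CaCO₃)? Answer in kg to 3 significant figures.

13.3 kg

Volume: 63,000 US gal × 3.785 L/gal = 238,455 L.
After draining 28% and refilling: 396 × 0.72 + 3 × 0.28 = 285.96 ppm.
Deficit to target: 324 − 285.96 = 38.04 mg/L.
As CaCO₃: 38.04 mg/L × 238,455 L = 9071 g; ÷ 100.1 = 90.62 mol Ca²⁺.
Mass: 90.62 × 147 = 13,320 g.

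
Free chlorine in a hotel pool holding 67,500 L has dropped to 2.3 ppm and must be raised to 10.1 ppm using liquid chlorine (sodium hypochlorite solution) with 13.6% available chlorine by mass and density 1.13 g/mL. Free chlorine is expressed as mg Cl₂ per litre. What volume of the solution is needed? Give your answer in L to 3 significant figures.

Chlorine deficit: 10.1 − 2.3 = 7.8 ppm = 7.8 mg/L as Cl₂.
Cl₂ equivalent needed: 7.8 mg/L × 67,500 L = 526,500 mg = 526.5 g.
Product at 13.6% available chlorine: 526.5 / 0.136 = 3871 g.
Volume at density 1.13 g/mL: 3871 g ÷ 1.13 g/mL = 3426 mL.

3.43 L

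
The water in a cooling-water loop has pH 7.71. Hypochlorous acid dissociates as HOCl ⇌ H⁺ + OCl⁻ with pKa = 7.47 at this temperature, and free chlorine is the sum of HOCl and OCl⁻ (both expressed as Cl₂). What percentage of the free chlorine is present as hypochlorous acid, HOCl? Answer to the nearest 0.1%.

[OCl⁻]/[HOCl] = 10^(pH − pKa) = 10^(7.71 − 7.47) = 10^0.24 = 1.738.
Fraction as HOCl = 1 / (1 + 1.738) = 0.3653.

36.5%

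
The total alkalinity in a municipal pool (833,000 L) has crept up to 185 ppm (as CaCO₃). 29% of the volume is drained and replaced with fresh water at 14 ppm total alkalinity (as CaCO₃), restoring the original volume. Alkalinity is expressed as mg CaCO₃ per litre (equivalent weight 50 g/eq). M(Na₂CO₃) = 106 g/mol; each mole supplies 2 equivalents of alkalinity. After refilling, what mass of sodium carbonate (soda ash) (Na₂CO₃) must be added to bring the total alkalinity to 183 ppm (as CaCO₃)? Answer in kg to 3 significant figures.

After draining 29% and refilling: 185 × 0.71 + 14 × 0.29 = 135.41 ppm.
Deficit to target: 183 − 135.41 = 47.59 mg/L.
As CaCO₃: 47.59 mg/L × 833,000 L = 39,640 g; ÷ 50 g/eq ÷ 2 = 396.4 mol Na₂CO₃.
Mass: 396.4 × 106 = 42,020 g.

42.0 kg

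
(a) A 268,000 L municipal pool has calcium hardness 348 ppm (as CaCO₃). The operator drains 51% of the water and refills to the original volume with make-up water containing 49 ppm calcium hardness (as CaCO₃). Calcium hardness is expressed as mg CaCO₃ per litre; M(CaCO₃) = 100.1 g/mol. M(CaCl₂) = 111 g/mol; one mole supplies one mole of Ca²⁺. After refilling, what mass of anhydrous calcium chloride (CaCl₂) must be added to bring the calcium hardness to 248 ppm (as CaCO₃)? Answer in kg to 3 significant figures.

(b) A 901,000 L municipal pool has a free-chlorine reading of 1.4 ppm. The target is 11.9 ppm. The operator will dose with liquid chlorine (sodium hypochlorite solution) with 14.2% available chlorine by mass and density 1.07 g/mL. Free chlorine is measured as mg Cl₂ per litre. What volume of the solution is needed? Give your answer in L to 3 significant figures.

(a) After draining 51% and refilling: 348 × 0.49 + 49 × 0.51 = 195.51 ppm.
(a) Deficit to target: 248 − 195.51 = 52.49 mg/L.
(a) As CaCO₃: 52.49 mg/L × 268,000 L = 14,070 g; ÷ 100.1 = 140.5 mol Ca²⁺.
(a) Mass: 140.5 × 111 = 15,600 g.

(b) Chlorine deficit: 11.9 − 1.4 = 10.5 ppm = 10.5 mg/L as Cl₂.
(b) Cl₂ equivalent needed: 10.5 mg/L × 901,000 L = 9,460,000 mg = 9460 g.
(b) Product at 14.2% available chlorine: 9460 / 0.142 = 66,620 g.
(b) Volume at density 1.07 g/mL: 66,620 g ÷ 1.07 g/mL = 62,260 mL.

(a) 15.6 kg; (b) 62.3 L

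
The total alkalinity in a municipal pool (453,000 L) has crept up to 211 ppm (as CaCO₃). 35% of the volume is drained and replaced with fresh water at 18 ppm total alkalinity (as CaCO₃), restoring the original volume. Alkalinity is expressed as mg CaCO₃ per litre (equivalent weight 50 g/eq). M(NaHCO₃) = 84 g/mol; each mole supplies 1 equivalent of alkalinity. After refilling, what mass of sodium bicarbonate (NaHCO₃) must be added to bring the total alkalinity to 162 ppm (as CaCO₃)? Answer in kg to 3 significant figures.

14.1 kg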